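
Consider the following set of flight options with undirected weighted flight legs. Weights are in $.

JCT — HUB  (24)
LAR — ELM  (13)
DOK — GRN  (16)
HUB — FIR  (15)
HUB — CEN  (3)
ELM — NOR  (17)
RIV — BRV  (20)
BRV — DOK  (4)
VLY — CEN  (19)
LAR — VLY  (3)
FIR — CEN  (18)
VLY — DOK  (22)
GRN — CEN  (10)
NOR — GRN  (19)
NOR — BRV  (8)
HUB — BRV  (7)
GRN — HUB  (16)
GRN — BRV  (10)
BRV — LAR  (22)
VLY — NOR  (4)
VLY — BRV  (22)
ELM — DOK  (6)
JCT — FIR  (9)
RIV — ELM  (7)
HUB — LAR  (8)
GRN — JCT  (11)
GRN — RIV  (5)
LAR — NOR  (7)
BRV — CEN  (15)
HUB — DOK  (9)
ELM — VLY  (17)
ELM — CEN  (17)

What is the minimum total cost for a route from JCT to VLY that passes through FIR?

$35

Shortest JCT→FIR: JCT–FIR = 9
Best FIR to VLY: FIR–HUB–LAR–VLY costing 26
Total via FIR: 9 + 26 = $35.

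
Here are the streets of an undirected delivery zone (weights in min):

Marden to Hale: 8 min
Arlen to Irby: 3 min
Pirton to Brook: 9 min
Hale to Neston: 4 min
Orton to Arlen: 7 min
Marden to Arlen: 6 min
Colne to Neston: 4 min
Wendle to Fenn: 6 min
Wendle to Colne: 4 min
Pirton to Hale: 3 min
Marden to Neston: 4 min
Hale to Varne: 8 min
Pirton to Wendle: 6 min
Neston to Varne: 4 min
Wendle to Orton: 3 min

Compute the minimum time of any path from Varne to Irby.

17 min

Running Dijkstra from Varne:
Varne: 0
Neston: 4  (via Varne)
Hale: 8  (via Varne)
Colne: 8  (via Neston)
Marden: 8  (via Neston)
Pirton: 11  (via Hale)
Wendle: 12  (via Colne)
Arlen: 14  (via Marden)
Orton: 15  (via Wendle)
Irby: 17  (via Arlen)
Shortest route: Varne–Neston–Marden–Arlen–Irby = 17 min.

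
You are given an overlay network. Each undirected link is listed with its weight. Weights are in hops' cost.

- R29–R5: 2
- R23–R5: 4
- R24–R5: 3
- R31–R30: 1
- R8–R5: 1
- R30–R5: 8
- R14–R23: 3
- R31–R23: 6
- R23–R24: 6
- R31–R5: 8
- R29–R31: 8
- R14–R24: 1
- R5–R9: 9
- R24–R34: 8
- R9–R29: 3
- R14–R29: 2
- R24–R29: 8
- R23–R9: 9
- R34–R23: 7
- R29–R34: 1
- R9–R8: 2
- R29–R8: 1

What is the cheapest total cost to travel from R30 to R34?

10 hops' cost

Compare a few routes:
R30 - R31 - R29 - R34: 1+8+1 = 10
R30 - R31 - R5 - R8 - R29 - R34: 1+8+1+1+1 = 12
R30 - R5 - R8 - R29 - R34: 8+1+1+1 = 11
R30 - R5 - R29 - R34: 8+2+1 = 11
The minimum is 10 hops' cost via R30 - R31 - R29 - R34.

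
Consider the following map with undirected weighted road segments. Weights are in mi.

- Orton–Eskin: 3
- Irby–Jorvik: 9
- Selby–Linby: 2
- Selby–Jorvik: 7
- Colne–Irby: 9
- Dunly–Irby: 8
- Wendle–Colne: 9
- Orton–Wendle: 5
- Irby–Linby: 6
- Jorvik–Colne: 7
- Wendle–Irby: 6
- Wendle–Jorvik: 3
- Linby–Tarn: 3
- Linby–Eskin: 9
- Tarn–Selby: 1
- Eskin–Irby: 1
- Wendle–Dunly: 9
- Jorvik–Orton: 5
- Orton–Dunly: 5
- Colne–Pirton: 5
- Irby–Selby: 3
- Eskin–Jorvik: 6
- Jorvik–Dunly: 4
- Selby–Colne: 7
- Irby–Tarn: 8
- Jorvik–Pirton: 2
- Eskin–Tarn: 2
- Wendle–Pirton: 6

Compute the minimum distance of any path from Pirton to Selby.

9 mi

Settle nodes by increasing distance from Pirton:
Pirton: 0
Jorvik: 2  (via Pirton)
Colne: 5  (via Pirton)
Wendle: 5  (via Jorvik)
Dunly: 6  (via Jorvik)
Orton: 7  (via Jorvik)
Eskin: 8  (via Jorvik)
Selby: 9  (via Jorvik)
Shortest route: Pirton → Jorvik → Selby = 9 mi.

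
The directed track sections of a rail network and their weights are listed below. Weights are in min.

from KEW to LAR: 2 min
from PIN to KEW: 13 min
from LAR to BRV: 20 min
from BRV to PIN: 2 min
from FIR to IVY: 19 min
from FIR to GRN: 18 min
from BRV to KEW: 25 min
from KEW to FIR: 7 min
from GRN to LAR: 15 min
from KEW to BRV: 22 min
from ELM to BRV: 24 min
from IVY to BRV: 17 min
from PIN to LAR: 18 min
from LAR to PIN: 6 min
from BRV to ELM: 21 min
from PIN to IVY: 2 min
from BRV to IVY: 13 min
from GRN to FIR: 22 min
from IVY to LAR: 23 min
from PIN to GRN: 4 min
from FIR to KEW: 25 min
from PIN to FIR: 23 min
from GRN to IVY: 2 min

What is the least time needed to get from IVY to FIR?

39 min

Candidate routes:
IVY → BRV → PIN → KEW → FIR: 17+2+13+7 = 39
IVY → BRV → PIN → FIR: 17+2+23 = 42
Cheapest is IVY → BRV → PIN → KEW → FIR at 39 min.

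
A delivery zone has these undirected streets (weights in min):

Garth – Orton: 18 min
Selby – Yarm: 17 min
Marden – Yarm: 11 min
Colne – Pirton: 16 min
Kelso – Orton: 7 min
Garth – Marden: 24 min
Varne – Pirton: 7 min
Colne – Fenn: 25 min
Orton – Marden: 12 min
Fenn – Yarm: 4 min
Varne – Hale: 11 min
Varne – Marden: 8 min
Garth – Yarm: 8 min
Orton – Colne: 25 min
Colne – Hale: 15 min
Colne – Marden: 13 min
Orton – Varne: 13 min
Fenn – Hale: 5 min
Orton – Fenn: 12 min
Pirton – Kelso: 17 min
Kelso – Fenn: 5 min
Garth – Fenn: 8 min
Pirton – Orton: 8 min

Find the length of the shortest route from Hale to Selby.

26 min

Running Dijkstra from Hale:
Hale: 0
Fenn: 5  (via Hale)
Yarm: 9  (via Fenn)
Kelso: 10  (via Fenn)
Varne: 11  (via Hale)
Garth: 13  (via Fenn)
Colne: 15  (via Hale)
Orton: 17  (via Fenn)
Pirton: 18  (via Varne)
Marden: 19  (via Varne)
Selby: 26  (via Yarm)
Shortest route: Hale–Fenn–Yarm–Selby = 26 min.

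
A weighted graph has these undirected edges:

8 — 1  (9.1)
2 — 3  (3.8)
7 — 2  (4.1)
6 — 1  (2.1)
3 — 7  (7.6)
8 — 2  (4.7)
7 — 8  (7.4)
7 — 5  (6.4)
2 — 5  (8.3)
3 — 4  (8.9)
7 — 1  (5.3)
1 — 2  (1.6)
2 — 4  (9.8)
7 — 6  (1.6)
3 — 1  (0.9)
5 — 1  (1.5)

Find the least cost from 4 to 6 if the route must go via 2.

Shortest 4→2: 4–2 = 9.8
Shortest 2→6: 2–1–6 = 3.7
Total via 2: 9.8 + 3.7 = 13.5.

13.5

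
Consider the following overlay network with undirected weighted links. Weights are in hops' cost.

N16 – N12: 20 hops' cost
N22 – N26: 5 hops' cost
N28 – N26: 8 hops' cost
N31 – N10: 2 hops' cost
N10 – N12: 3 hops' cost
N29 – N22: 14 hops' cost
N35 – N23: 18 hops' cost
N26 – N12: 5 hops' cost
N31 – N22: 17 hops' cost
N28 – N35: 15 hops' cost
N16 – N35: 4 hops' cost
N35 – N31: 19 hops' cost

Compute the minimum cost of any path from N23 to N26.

41 hops' cost

Settle nodes by increasing distance from N23:
N23: 0
N35: 18  (via N23)
N16: 22  (via N35)
N28: 33  (via N35)
N31: 37  (via N35)
N10: 39  (via N31)
N26: 41  (via N28)
Shortest route: N23 → N35 → N28 → N26 = 41 hops' cost.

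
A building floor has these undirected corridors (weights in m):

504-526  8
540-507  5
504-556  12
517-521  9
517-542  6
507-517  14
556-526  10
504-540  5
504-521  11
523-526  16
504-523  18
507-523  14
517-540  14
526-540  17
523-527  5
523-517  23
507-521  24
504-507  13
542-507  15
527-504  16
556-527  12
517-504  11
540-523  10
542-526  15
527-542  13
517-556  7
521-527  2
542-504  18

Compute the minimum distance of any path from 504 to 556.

12 m

Shortest distances from 504:
504: 0
540: 5  (via 504)
526: 8  (via 504)
507: 10  (via 540)
517: 11  (via 504)
521: 11  (via 504)
556: 12  (via 504)
Shortest route: 504 → 556 = 12 m.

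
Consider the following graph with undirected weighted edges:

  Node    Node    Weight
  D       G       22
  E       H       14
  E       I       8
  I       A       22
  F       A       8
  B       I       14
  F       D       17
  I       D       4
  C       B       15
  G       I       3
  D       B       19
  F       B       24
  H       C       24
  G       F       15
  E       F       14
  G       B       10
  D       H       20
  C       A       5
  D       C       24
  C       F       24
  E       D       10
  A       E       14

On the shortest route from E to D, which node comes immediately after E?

D

Compare a few routes:
E → I → D: 8+4 = 12
E → D: 10 = 10
The minimum is 10 via E → D.
So from E the first move is to D.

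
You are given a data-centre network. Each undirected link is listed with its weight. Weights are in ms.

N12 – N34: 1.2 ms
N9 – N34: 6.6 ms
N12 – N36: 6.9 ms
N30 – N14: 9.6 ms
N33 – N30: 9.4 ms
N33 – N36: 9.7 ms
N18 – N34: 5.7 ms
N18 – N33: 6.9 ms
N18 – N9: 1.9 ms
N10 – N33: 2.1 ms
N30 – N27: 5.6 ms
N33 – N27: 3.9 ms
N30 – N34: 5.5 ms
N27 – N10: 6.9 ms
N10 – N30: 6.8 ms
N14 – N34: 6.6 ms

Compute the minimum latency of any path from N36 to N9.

14.7 ms

Settle nodes by increasing distance from N36:
N36: 0
N12: 6.9  (via N36)
N34: 8.1  (via N12)
N33: 9.7  (via N36)
N10: 11.8  (via N33)
N27: 13.6  (via N33)
N30: 13.6  (via N34)
N18: 13.8  (via N34)
N9: 14.7  (via N34)
Shortest route: N36–N12–N34–N9 = 14.7 ms.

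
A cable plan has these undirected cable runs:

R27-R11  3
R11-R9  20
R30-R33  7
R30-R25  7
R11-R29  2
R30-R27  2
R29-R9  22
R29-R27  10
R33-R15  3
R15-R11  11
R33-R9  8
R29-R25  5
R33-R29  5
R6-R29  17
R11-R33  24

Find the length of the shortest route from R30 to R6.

Shortest distances from R30:
R30: 0
R27: 2  (via R30)
R11: 5  (via R27)
R33: 7  (via R30)
R29: 7  (via R11)
R25: 7  (via R30)
R15: 10  (via R33)
R9: 15  (via R33)
R6: 24  (via R29)
Shortest route: R30–R27–R11–R29–R6 = 24.

24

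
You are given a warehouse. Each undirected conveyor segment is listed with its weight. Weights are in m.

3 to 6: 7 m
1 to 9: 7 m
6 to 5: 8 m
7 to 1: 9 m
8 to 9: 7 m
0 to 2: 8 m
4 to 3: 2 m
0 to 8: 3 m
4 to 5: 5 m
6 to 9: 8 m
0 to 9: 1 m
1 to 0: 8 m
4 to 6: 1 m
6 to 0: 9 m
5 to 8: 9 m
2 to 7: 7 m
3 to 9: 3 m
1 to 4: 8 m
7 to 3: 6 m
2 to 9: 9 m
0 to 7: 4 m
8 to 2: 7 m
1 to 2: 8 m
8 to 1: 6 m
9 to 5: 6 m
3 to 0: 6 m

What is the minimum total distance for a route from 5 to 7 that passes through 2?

22 m

Best 5 to 2: 5–9–2 costing 15
Shortest 2→7: 2–7 = 7
Total via 2: 15 + 7 = 22 m.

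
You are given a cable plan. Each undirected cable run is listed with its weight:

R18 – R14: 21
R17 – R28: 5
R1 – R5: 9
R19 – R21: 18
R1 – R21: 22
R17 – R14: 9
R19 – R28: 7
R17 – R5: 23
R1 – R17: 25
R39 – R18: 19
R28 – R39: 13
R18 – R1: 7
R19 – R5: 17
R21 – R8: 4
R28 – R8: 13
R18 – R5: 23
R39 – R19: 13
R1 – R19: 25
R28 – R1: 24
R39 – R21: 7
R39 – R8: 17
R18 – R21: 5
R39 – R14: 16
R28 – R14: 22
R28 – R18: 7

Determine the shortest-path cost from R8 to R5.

Shortest distances from R8:
R8: 0
R21: 4  (via R8)
R18: 9  (via R21)
R39: 11  (via R21)
R28: 13  (via R8)
R1: 16  (via R18)
R17: 18  (via R28)
R19: 20  (via R28)
R5: 25  (via R1)
Shortest route: R8–R21–R18–R1–R5 = 25.

25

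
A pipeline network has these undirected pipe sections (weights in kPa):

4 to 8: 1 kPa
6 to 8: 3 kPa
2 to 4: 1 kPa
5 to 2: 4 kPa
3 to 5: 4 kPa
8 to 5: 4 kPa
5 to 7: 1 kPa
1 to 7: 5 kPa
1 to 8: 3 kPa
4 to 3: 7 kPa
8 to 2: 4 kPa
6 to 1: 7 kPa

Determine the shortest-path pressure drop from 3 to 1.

Candidate routes:
3–4–8–1: 7+1+3 = 11
3–5–7–1: 4+1+5 = 10
3–5–8–1: 4+4+3 = 11
The minimum is 10 kPa via 3–5–7–1.

10 kPa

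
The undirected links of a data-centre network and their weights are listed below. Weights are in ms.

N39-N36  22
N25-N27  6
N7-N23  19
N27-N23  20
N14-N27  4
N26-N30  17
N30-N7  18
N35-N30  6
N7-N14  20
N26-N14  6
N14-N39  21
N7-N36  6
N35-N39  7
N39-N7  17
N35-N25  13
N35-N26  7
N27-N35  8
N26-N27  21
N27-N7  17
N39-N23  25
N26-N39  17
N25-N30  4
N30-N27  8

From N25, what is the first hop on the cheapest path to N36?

Compare a few routes:
N25 - N30 - N7 - N36: 4+18+6 = 28
N25 - N27 - N7 - N36: 6+17+6 = 29
The minimum is 28 ms via N25 - N30 - N7 - N36.
So from N25 the first move is to N30.

N30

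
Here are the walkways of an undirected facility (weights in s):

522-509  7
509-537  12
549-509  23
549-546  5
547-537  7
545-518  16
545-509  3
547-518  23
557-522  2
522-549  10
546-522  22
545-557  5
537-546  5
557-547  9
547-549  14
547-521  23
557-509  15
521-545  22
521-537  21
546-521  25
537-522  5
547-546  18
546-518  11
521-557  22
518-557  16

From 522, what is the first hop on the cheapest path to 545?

557

Enumerating some paths:
522 - 509 - 545: 7+3 = 10
522 - 557 - 545: 2+5 = 7
The minimum is 7 s via 522 - 557 - 545.
So from 522 the first move is to 557.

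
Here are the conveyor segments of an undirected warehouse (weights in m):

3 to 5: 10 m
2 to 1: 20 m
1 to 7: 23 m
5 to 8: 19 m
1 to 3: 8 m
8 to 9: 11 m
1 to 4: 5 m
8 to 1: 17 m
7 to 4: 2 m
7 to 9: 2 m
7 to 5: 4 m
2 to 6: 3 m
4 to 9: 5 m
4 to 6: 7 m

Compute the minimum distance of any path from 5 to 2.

Enumerating some paths:
5–7–4–6–2: 4+2+7+3 = 16
5–7–9–4–6–2: 4+2+5+7+3 = 21
The minimum is 16 m via 5–7–4–6–2.

16 m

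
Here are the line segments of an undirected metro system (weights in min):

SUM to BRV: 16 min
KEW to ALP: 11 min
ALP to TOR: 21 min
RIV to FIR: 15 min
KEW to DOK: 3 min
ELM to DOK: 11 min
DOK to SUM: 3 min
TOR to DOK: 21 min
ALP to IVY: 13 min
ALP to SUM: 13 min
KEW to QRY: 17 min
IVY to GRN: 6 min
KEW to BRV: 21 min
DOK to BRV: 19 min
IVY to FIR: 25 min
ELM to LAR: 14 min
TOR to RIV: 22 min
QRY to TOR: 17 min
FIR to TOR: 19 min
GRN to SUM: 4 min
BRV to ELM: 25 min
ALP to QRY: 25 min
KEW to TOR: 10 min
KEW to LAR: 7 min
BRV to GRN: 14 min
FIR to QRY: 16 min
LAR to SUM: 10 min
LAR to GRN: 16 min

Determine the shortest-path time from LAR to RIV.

Settle nodes by increasing distance from LAR:
LAR: 0
KEW: 7  (via LAR)
DOK: 10  (via KEW)
SUM: 10  (via LAR)
GRN: 14  (via SUM)
ELM: 14  (via LAR)
TOR: 17  (via KEW)
ALP: 18  (via KEW)
IVY: 20  (via GRN)
QRY: 24  (via KEW)
BRV: 26  (via SUM)
FIR: 36  (via TOR)
RIV: 39  (via TOR)
Shortest route: LAR → KEW → TOR → RIV = 39 min.

39 min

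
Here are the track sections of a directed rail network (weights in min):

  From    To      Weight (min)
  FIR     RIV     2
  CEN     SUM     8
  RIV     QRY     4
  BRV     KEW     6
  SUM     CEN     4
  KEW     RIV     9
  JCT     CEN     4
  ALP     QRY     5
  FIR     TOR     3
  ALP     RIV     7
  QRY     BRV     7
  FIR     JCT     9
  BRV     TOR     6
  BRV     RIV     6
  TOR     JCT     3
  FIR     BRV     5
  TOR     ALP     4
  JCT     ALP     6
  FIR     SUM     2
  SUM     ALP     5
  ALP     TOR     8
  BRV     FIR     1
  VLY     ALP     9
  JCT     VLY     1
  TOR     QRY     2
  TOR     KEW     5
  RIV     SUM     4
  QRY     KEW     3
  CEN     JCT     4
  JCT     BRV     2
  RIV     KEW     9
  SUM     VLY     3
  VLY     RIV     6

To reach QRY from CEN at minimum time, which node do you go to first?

Candidate routes:
CEN–JCT–BRV–FIR–RIV–QRY: 4+2+1+2+4 = 13
CEN–JCT–VLY–RIV–QRY: 4+1+6+4 = 15
CEN–JCT–BRV–FIR–TOR–QRY: 4+2+1+3+2 = 12
CEN–JCT–BRV–TOR–QRY: 4+2+6+2 = 14
Cheapest is CEN–JCT–BRV–FIR–TOR–QRY at 12 min.
So from CEN the first move is to JCT.

JCT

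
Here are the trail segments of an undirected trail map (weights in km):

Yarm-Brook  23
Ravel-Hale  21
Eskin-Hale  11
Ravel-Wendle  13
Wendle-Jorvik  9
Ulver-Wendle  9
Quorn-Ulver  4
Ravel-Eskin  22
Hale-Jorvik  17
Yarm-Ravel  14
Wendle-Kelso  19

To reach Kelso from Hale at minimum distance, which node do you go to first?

Enumerating some paths:
Hale → Jorvik → Wendle → Kelso: 17+9+19 = 45
Hale → Ravel → Wendle → Kelso: 21+13+19 = 53
The minimum is 45 km via Hale → Jorvik → Wendle → Kelso.
So from Hale the first move is to Jorvik.

Jorvik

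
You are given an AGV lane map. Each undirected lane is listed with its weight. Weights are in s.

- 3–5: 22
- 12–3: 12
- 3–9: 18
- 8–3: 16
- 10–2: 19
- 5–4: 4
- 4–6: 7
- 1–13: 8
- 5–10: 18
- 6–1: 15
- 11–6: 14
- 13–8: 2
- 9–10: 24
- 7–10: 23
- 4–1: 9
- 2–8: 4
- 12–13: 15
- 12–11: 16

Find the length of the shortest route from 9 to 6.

Running Dijkstra from 9:
9: 0
3: 18  (via 9)
10: 24  (via 9)
12: 30  (via 3)
8: 34  (via 3)
13: 36  (via 8)
2: 38  (via 8)
5: 40  (via 3)
1: 44  (via 13)
4: 44  (via 5)
11: 46  (via 12)
7: 47  (via 10)
6: 51  (via 4)
Shortest route: 9 → 3 → 5 → 4 → 6 = 51 s.

51 s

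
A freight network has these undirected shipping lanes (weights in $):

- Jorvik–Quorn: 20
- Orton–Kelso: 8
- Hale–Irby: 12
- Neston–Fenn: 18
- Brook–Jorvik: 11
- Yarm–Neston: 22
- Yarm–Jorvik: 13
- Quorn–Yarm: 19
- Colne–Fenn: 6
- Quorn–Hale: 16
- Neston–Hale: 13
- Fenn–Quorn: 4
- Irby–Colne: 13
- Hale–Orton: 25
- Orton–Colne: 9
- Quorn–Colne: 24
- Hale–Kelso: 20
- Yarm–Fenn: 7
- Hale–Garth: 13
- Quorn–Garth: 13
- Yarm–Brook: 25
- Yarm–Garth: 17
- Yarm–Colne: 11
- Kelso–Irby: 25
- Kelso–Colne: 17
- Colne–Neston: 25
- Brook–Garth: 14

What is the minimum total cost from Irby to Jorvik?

Candidate routes:
Irby–Colne–Fenn–Yarm–Jorvik: 13+6+7+13 = 39
Irby–Colne–Yarm–Jorvik: 13+11+13 = 37
The minimum is $37 via Irby–Colne–Yarm–Jorvik.

$37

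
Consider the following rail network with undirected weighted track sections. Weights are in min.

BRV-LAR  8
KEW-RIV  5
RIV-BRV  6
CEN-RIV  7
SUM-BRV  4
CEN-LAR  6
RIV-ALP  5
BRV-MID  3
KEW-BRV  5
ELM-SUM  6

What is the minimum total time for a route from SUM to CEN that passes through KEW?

Shortest SUM→KEW: SUM → BRV → KEW = 9
Best KEW to CEN: KEW → RIV → CEN costing 12
Total via KEW: 9 + 12 = 21 min.

21 min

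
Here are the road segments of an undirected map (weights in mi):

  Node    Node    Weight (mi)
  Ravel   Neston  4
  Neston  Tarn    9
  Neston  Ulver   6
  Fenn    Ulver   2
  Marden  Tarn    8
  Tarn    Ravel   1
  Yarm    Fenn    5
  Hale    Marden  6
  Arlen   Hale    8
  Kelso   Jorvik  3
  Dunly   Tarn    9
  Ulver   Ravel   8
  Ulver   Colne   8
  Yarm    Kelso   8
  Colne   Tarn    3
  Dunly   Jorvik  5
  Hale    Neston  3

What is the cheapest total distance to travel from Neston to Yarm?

Running Dijkstra from Neston:
Neston: 0
Hale: 3  (via Neston)
Ravel: 4  (via Neston)
Tarn: 5  (via Ravel)
Ulver: 6  (via Neston)
Fenn: 8  (via Ulver)
Colne: 8  (via Tarn)
Marden: 9  (via Hale)
Arlen: 11  (via Hale)
Yarm: 13  (via Fenn)
Shortest route: Neston–Ulver–Fenn–Yarm = 13 mi.

13 mi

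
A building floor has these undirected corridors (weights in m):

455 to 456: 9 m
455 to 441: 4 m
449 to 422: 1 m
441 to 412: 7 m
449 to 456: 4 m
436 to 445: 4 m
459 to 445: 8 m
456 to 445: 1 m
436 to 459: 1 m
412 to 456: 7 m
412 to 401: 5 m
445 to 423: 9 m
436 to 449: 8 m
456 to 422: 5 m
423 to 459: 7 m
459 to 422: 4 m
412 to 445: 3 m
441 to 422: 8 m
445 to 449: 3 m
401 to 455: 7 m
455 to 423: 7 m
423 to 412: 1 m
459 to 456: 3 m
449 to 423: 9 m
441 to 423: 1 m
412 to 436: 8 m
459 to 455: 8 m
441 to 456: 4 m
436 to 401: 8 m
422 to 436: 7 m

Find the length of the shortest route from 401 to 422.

Enumerating some paths:
401–412–445–449–422: 5+3+3+1 = 12
401–436–459–422: 8+1+4 = 13
401–412–445–456–422: 5+3+1+5 = 14
Cheapest is 401–412–445–449–422 at 12 m.

12 m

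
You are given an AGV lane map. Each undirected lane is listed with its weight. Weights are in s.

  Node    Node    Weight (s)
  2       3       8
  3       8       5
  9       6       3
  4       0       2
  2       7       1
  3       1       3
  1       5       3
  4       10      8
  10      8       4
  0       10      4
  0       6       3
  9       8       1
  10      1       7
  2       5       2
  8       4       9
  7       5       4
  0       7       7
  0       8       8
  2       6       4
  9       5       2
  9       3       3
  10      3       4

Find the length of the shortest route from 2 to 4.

9 s

Candidate routes:
2–5–9–8–4: 2+2+1+9 = 14
2–7–0–4: 1+7+2 = 10
2–5–9–6–0–4: 2+2+3+3+2 = 12
2–6–0–4: 4+3+2 = 9
The minimum is 9 s via 2–6–0–4.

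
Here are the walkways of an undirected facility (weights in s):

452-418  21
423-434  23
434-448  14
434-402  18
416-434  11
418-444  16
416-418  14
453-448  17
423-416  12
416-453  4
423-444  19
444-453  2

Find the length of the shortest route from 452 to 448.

Enumerating some paths:
452–418–416–453–448: 21+14+4+17 = 56
452–418–444–453–416–434–448: 21+16+2+4+11+14 = 68
452–418–416–434–448: 21+14+11+14 = 60
Cheapest is 452–418–416–453–448 at 56 s.

56 s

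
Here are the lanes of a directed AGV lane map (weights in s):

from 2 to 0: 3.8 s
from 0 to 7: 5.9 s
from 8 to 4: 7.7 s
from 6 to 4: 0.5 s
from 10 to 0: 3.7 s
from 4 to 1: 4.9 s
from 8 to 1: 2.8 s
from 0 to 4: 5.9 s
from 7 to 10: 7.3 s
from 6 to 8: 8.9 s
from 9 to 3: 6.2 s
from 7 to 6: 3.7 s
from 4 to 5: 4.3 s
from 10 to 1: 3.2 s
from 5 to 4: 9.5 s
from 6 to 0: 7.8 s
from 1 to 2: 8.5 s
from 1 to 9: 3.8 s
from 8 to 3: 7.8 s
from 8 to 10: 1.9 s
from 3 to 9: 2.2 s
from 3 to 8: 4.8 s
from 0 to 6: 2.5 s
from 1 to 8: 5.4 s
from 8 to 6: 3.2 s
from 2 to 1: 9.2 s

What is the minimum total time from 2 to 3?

19.2 s

Candidate routes:
2 - 1 - 9 - 3: 9.2+3.8+6.2 = 19.2
2 - 0 - 6 - 4 - 1 - 9 - 3: 3.8+2.5+0.5+4.9+3.8+6.2 = 21.7
The minimum is 19.2 s via 2 - 1 - 9 - 3.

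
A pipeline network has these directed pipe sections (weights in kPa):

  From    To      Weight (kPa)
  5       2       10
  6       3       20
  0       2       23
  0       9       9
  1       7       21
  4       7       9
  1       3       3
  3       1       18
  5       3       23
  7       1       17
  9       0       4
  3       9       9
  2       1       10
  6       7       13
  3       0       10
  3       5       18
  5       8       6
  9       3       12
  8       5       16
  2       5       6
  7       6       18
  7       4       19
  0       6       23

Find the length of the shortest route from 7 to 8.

44 kPa

Running Dijkstra from 7:
7: 0
1: 17  (via 7)
6: 18  (via 7)
4: 19  (via 7)
3: 20  (via 1)
9: 29  (via 3)
0: 30  (via 3)
5: 38  (via 3)
8: 44  (via 5)
Shortest route: 7 → 1 → 3 → 5 → 8 = 44 kPa.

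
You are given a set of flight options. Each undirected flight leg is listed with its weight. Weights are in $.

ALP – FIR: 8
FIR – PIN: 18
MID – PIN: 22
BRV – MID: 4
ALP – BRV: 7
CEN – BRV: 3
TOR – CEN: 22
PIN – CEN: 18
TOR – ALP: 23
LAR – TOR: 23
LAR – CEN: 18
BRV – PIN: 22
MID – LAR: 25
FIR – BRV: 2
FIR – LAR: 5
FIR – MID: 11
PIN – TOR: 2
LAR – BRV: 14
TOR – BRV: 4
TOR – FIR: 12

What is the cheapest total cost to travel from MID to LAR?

Enumerating some paths:
MID - FIR - LAR: 11+5 = 16
MID - BRV - FIR - LAR: 4+2+5 = 11
The minimum is $11 via MID - BRV - FIR - LAR.

$11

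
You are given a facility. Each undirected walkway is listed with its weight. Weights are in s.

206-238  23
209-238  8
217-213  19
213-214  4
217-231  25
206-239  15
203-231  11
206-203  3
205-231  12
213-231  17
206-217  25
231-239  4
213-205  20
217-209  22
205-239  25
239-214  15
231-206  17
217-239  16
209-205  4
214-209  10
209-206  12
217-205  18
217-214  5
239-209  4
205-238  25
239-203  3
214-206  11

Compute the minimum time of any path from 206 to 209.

10 s

Settle nodes by increasing distance from 206:
206: 0
203: 3  (via 206)
239: 6  (via 203)
209: 10  (via 239)
Shortest route: 206 → 203 → 239 → 209 = 10 s.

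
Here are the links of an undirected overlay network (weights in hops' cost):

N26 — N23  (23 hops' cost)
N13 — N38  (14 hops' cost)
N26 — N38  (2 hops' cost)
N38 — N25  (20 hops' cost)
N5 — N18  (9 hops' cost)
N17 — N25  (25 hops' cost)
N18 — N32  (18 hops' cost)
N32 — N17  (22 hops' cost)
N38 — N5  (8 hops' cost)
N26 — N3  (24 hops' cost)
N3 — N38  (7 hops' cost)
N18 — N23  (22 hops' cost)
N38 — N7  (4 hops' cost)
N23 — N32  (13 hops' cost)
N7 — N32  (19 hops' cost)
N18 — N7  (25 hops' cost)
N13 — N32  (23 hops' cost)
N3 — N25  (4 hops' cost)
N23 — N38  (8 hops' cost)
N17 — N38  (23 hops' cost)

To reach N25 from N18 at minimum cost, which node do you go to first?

Candidate routes:
N18 - N7 - N38 - N3 - N25: 25+4+7+4 = 40
N18 - N23 - N38 - N3 - N25: 22+8+7+4 = 41
N18 - N5 - N38 - N3 - N25: 9+8+7+4 = 28
N18 - N5 - N38 - N25: 9+8+20 = 37
The minimum is 28 hops' cost via N18 - N5 - N38 - N3 - N25.
So from N18 the first move is to N5.

N5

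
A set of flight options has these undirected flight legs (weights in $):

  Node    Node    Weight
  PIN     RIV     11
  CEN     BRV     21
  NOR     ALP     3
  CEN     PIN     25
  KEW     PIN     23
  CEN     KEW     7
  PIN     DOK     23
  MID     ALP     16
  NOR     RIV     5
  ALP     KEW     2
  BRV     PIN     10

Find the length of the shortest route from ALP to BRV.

Shortest distances from ALP:
ALP: 0
KEW: 2  (via ALP)
NOR: 3  (via ALP)
RIV: 8  (via NOR)
CEN: 9  (via KEW)
MID: 16  (via ALP)
PIN: 19  (via RIV)
BRV: 29  (via PIN)
Shortest route: ALP–NOR–RIV–PIN–BRV = $29.

$29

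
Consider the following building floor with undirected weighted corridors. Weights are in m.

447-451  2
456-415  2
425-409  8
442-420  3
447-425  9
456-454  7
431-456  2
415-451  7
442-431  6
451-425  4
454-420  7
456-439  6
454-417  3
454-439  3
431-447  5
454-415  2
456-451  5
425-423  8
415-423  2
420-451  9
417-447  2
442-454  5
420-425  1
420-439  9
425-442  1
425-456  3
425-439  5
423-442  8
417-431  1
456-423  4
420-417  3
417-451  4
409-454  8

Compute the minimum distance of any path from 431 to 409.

Candidate routes:
431–456–425–409: 2+3+8 = 13
431–417–454–409: 1+3+8 = 12
Cheapest is 431–417–454–409 at 12 m.

12 m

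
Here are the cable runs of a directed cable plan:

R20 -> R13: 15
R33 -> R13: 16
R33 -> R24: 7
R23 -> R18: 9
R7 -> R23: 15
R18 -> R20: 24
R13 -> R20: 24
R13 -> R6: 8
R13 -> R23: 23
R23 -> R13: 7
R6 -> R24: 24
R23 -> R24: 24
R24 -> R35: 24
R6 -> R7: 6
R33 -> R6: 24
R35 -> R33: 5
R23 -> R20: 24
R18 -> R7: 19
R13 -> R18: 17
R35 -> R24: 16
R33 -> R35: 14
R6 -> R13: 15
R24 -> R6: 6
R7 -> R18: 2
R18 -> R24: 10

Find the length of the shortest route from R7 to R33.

Settle nodes by increasing distance from R7:
R7: 0
R18: 2  (via R7)
R24: 12  (via R18)
R23: 15  (via R7)
R6: 18  (via R24)
R13: 22  (via R23)
R20: 26  (via R18)
R35: 36  (via R24)
R33: 41  (via R35)
Shortest route: R7 → R18 → R24 → R35 → R33 = 41.

41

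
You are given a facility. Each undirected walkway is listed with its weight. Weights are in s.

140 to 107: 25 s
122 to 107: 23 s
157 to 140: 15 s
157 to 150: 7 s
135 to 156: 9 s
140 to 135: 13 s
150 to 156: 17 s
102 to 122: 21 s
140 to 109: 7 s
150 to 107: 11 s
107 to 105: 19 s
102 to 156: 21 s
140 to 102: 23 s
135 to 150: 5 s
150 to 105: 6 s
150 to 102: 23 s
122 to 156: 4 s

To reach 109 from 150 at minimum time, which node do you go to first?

135

Compare a few routes:
150 → 156 → 135 → 140 → 109: 17+9+13+7 = 46
150 → 157 → 140 → 109: 7+15+7 = 29
150 → 135 → 140 → 109: 5+13+7 = 25
150 → 107 → 140 → 109: 11+25+7 = 43
The minimum is 25 s via 150 → 135 → 140 → 109.
So from 150 the first move is to 135.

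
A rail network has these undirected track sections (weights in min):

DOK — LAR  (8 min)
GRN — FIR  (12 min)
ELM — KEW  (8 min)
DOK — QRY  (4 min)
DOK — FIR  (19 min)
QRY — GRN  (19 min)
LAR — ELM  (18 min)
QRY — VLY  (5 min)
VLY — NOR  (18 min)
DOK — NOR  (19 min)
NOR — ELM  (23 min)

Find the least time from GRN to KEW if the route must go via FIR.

Best GRN to FIR: GRN–FIR costing 12
Shortest FIR→KEW: FIR–DOK–LAR–ELM–KEW = 53
Total via FIR: 12 + 53 = 65 min.

65 min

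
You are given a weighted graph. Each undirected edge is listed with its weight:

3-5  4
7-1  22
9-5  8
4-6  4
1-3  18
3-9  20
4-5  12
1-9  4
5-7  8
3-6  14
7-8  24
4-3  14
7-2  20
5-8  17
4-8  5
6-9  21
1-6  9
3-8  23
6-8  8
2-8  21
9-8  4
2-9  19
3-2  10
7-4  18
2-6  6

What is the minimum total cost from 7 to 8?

Shortest distances from 7:
7: 0
5: 8  (via 7)
3: 12  (via 5)
9: 16  (via 5)
4: 18  (via 7)
1: 20  (via 9)
2: 20  (via 7)
8: 20  (via 9)
Shortest route: 7 → 5 → 9 → 8 = 20.

20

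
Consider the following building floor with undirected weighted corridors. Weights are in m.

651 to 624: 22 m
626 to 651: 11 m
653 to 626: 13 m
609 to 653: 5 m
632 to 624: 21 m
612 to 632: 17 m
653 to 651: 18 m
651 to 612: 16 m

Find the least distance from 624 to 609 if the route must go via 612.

Best 624 to 612: 624–632–612 costing 38
Best 612 to 609: 612–651–653–609 costing 39
Total via 612: 38 + 39 = 77 m.

77 m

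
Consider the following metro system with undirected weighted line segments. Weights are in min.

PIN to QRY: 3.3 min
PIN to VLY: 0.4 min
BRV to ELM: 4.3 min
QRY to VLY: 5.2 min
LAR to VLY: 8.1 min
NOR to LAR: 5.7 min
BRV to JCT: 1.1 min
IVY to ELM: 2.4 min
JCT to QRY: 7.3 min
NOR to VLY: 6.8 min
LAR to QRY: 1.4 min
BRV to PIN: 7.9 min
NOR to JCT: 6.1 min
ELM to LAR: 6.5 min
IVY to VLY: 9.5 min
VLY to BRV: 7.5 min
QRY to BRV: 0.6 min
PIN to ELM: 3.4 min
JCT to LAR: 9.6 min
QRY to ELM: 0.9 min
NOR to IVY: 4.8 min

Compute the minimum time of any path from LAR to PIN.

4.7 min

Running Dijkstra from LAR:
LAR: 0
QRY: 1.4  (via LAR)
BRV: 2  (via QRY)
ELM: 2.3  (via QRY)
JCT: 3.1  (via BRV)
IVY: 4.7  (via ELM)
PIN: 4.7  (via QRY)
Shortest route: LAR–QRY–PIN = 4.7 min.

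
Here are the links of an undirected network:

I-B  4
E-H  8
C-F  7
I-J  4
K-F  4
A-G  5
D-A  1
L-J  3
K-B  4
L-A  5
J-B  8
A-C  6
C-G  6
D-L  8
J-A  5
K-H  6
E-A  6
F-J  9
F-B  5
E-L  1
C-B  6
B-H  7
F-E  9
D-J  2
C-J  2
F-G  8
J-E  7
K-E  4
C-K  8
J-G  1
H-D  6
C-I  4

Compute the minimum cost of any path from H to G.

9

Compare a few routes:
H - D - J - G: 6+2+1 = 9
H - E - L - J - G: 8+1+3+1 = 13
H - D - A - J - G: 6+1+5+1 = 13
H - D - A - G: 6+1+5 = 12
Cheapest is H - D - J - G at 9.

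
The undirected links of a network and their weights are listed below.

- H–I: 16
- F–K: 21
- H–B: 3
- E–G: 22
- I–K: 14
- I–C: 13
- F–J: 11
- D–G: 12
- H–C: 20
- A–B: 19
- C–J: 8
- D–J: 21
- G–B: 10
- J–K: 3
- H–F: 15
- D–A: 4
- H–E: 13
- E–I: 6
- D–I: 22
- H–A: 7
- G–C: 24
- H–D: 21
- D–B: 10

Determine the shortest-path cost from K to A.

28

Candidate routes:
K → J → F → H → A: 3+11+15+7 = 36
K → J → D → A: 3+21+4 = 28
Cheapest is K → J → D → A at 28.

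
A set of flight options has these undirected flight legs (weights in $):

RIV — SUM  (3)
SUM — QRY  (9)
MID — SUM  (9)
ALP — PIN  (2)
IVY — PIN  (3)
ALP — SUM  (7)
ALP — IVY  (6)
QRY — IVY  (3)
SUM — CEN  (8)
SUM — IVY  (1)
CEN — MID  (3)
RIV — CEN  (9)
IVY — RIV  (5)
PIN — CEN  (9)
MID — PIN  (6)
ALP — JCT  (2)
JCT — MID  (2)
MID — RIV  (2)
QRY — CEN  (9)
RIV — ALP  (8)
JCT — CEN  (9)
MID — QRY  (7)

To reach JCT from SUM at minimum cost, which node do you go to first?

Candidate routes:
SUM → RIV → MID → JCT: 3+2+2 = 7
SUM → IVY → PIN → ALP → JCT: 1+3+2+2 = 8
SUM → IVY → ALP → JCT: 1+6+2 = 9
SUM → ALP → JCT: 7+2 = 9
The minimum is $7 via SUM → RIV → MID → JCT.
So from SUM the first move is to RIV.

RIV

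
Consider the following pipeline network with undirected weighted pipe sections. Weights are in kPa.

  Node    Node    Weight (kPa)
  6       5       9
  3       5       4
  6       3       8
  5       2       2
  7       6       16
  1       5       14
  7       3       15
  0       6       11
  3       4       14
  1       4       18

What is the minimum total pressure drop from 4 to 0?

33 kPa

Running Dijkstra from 4:
4: 0
3: 14  (via 4)
1: 18  (via 4)
5: 18  (via 3)
2: 20  (via 5)
6: 22  (via 3)
7: 29  (via 3)
0: 33  (via 6)
Shortest route: 4–3–6–0 = 33 kPa.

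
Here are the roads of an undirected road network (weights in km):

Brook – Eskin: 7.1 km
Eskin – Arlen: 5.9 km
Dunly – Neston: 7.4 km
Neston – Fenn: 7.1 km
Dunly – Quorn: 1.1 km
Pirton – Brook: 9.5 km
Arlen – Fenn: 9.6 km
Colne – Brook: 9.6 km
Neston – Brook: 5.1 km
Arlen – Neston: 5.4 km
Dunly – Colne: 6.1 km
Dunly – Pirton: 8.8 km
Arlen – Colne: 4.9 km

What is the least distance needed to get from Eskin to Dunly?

16.9 km

Candidate routes:
Eskin–Arlen–Neston–Dunly: 5.9+5.4+7.4 = 18.7
Eskin–Brook–Neston–Dunly: 7.1+5.1+7.4 = 19.6
Eskin–Arlen–Colne–Dunly: 5.9+4.9+6.1 = 16.9
The minimum is 16.9 km via Eskin–Arlen–Colne–Dunly.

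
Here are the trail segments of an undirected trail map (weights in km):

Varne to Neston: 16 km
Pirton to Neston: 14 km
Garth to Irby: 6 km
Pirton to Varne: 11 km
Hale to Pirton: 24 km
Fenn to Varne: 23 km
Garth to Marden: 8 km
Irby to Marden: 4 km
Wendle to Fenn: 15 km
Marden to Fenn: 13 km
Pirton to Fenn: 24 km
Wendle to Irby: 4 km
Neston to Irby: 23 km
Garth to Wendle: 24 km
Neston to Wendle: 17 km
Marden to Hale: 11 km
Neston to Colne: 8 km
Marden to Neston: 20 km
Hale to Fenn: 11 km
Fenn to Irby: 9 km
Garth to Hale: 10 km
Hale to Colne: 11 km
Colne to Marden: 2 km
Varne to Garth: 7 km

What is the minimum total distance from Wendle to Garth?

Settle nodes by increasing distance from Wendle:
Wendle: 0
Irby: 4  (via Wendle)
Marden: 8  (via Irby)
Colne: 10  (via Marden)
Garth: 10  (via Irby)
Shortest route: Wendle–Irby–Garth = 10 km.

10 km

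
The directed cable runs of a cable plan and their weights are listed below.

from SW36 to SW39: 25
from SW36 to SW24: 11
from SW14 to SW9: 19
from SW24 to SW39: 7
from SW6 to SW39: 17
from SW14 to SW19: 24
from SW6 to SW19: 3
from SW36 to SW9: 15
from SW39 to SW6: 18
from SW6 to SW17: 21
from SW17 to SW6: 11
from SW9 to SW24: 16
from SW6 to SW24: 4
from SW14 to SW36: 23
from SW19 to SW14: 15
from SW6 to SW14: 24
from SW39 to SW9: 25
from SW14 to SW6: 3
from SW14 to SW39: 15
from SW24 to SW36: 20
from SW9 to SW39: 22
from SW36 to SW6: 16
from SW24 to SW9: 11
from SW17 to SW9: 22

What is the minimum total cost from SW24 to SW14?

Enumerating some paths:
SW24–SW36–SW6–SW19–SW14: 20+16+3+15 = 54
SW24–SW39–SW6–SW19–SW14: 7+18+3+15 = 43
SW24–SW36–SW6–SW14: 20+16+24 = 60
SW24–SW39–SW6–SW14: 7+18+24 = 49
Cheapest is SW24–SW39–SW6–SW19–SW14 at 43.

43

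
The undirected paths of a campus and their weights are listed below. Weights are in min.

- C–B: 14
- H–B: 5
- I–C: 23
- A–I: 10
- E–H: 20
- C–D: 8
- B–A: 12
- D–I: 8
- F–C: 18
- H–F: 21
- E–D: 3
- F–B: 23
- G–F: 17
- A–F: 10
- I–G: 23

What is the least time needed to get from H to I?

Compare a few routes:
H - F - A - I: 21+10+10 = 41
H - B - A - I: 5+12+10 = 27
H - B - C - D - I: 5+14+8+8 = 35
H - E - D - I: 20+3+8 = 31
The minimum is 27 min via H - B - A - I.

27 min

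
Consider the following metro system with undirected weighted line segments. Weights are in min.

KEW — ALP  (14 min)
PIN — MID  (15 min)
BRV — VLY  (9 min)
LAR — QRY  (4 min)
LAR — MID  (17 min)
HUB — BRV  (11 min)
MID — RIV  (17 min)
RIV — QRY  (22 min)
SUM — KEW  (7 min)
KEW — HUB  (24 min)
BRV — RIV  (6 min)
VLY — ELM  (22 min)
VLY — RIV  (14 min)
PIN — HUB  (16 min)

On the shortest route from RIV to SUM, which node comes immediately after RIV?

Enumerating some paths:
RIV–VLY–BRV–HUB–KEW–SUM: 14+9+11+24+7 = 65
RIV–BRV–HUB–KEW–SUM: 6+11+24+7 = 48
Cheapest is RIV–BRV–HUB–KEW–SUM at 48 min.
So from RIV the first move is to BRV.

BRV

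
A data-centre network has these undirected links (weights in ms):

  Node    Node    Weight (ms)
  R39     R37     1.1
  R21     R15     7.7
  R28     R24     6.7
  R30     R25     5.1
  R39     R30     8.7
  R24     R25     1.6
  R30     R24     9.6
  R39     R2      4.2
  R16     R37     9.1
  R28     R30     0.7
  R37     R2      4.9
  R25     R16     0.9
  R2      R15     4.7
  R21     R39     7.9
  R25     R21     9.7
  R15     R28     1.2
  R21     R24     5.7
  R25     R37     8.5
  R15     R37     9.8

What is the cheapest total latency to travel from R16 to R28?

6.7 ms

Enumerating some paths:
R16 → R25 → R24 → R30 → R28: 0.9+1.6+9.6+0.7 = 12.8
R16 → R25 → R24 → R28: 0.9+1.6+6.7 = 9.2
R16 → R25 → R30 → R28: 0.9+5.1+0.7 = 6.7
The minimum is 6.7 ms via R16 → R25 → R30 → R28.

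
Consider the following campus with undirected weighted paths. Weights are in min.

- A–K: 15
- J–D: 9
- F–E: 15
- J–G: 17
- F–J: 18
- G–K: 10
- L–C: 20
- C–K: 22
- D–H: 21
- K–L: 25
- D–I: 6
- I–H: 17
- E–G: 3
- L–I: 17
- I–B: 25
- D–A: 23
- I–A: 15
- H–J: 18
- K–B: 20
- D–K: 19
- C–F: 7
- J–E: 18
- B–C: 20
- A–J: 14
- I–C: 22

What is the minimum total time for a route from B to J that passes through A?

49 min

Shortest B→A: B → K → A = 35
Shortest A→J: A → J = 14
Total via A: 35 + 14 = 49 min.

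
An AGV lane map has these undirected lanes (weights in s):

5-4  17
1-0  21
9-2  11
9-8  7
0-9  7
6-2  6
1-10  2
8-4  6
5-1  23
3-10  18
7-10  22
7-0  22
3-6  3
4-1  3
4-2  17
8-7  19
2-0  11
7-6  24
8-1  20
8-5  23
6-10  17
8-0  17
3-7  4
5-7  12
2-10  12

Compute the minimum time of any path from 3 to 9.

Running Dijkstra from 3:
3: 0
6: 3  (via 3)
7: 4  (via 3)
2: 9  (via 6)
5: 16  (via 7)
10: 18  (via 3)
0: 20  (via 2)
1: 20  (via 10)
9: 20  (via 2)
Shortest route: 3 → 6 → 2 → 9 = 20 s.

20 s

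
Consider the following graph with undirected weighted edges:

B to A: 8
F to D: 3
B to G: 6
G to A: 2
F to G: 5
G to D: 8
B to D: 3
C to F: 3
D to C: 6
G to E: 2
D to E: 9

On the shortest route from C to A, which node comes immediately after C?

Compare a few routes:
C–F–G–A: 3+5+2 = 10
C–D–G–A: 6+8+2 = 16
C–D–F–G–A: 6+3+5+2 = 16
C–F–D–G–A: 3+3+8+2 = 16
Cheapest is C–F–G–A at 10.
So from C the first move is to F.

F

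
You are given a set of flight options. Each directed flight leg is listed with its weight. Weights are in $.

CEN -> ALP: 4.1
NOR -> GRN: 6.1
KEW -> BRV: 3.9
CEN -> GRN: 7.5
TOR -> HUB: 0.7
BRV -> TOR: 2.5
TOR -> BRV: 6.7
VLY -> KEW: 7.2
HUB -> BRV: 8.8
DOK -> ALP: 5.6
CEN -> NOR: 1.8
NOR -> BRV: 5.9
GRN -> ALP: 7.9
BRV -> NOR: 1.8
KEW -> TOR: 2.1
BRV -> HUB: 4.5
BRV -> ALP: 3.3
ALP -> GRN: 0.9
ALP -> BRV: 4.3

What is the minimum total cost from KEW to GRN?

$8.1

Candidate routes:
KEW → BRV → ALP → GRN: 3.9+3.3+0.9 = 8.1
KEW → BRV → NOR → GRN: 3.9+1.8+6.1 = 11.8
KEW → TOR → HUB → BRV → ALP → GRN: 2.1+0.7+8.8+3.3+0.9 = 15.8
KEW → TOR → BRV → ALP → GRN: 2.1+6.7+3.3+0.9 = 13
Cheapest is KEW → BRV → ALP → GRN at $8.1.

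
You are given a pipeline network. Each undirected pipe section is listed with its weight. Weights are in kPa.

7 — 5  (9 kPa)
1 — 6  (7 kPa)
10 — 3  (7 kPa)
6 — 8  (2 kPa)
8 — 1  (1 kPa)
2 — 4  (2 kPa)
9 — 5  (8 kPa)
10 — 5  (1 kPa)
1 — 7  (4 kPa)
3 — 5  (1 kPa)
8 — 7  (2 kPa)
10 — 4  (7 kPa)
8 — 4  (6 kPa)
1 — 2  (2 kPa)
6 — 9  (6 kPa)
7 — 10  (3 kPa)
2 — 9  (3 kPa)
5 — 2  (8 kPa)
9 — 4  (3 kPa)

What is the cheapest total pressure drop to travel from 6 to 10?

Compare a few routes:
6 → 1 → 8 → 7 → 10: 7+1+2+3 = 13
6 → 8 → 1 → 7 → 10: 2+1+4+3 = 10
6 → 8 → 7 → 10: 2+2+3 = 7
6 → 1 → 7 → 10: 7+4+3 = 14
Cheapest is 6 → 8 → 7 → 10 at 7 kPa.

7 kPa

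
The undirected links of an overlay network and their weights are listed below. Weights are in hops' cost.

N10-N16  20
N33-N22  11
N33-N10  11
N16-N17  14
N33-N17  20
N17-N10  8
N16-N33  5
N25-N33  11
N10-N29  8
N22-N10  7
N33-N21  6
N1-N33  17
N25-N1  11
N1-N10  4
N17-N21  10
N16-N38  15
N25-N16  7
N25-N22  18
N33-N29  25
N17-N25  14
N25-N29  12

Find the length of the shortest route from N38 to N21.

Settle nodes by increasing distance from N38:
N38: 0
N16: 15  (via N38)
N33: 20  (via N16)
N25: 22  (via N16)
N21: 26  (via N33)
Shortest route: N38–N16–N33–N21 = 26 hops' cost.

26 hops' cost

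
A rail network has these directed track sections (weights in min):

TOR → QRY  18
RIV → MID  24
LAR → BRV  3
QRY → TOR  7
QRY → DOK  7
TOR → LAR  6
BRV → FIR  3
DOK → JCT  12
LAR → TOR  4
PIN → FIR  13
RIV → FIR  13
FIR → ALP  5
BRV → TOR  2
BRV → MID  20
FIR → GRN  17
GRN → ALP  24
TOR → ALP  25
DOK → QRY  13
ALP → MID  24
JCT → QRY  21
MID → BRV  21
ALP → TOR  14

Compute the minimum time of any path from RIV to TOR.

32 min

Candidate routes:
RIV - MID - BRV - TOR: 24+21+2 = 47
RIV - FIR - ALP - TOR: 13+5+14 = 32
RIV - MID - BRV - FIR - ALP - TOR: 24+21+3+5+14 = 67
RIV - FIR - ALP - MID - BRV - TOR: 13+5+24+21+2 = 65
Cheapest is RIV - FIR - ALP - TOR at 32 min.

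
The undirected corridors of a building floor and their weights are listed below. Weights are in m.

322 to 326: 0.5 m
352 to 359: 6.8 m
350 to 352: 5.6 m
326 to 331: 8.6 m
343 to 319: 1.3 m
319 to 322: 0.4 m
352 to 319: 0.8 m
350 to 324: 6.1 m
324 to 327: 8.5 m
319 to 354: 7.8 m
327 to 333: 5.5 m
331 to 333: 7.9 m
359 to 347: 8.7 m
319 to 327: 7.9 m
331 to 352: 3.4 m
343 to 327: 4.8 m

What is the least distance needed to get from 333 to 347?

Settle nodes by increasing distance from 333:
333: 0
327: 5.5  (via 333)
331: 7.9  (via 333)
343: 10.3  (via 327)
352: 11.3  (via 331)
319: 11.6  (via 343)
322: 12  (via 319)
326: 12.5  (via 322)
324: 14  (via 327)
350: 16.9  (via 352)
359: 18.1  (via 352)
354: 19.4  (via 319)
347: 26.8  (via 359)
Shortest route: 333 → 331 → 352 → 359 → 347 = 26.8 m.

26.8 m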